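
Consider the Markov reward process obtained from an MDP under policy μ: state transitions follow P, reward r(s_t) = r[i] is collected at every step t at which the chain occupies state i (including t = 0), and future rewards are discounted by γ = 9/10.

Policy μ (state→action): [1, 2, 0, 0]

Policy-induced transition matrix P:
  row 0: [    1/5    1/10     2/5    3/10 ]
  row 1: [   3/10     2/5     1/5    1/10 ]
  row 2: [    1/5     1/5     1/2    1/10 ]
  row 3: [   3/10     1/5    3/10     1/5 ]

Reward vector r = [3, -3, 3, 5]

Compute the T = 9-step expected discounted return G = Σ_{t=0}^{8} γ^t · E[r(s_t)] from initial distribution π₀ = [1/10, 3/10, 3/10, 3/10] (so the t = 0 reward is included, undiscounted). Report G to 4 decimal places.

t=0: π = [0.1000, 0.3000, 0.3000, 0.3000], E[r] = 1.8000, γ^t·E[r] = 1.800000, running G = 1.800000
t=1: π = [0.2600, 0.2500, 0.3400, 0.1500], E[r] = 1.8000, γ^t·E[r] = 1.620000, running G = 3.420000
t=2: π = [0.2400, 0.2240, 0.3690, 0.1670], E[r] = 1.9900, γ^t·E[r] = 1.611900, running G = 5.031900
t=3: π = [0.2391, 0.2208, 0.3754, 0.1647], E[r] = 2.0046, γ^t·E[r] = 1.461353, running G = 6.493253
t=4: π = [0.2386, 0.2203, 0.3769, 0.1643], E[r] = 2.0071, γ^t·E[r] = 1.316845, running G = 7.810099
t=5: π = [0.2385, 0.2202, 0.3772, 0.1641], E[r] = 2.0071, γ^t·E[r] = 1.185177, running G = 8.995276
t=6: π = [0.2384, 0.2202, 0.3773, 0.1641], E[r] = 2.0070, γ^t·E[r] = 1.066627, running G = 10.061903
t=7: π = [0.2384, 0.2202, 0.3773, 0.1641], E[r] = 2.0070, γ^t·E[r] = 0.959952, running G = 11.021856
t=8: π = [0.2384, 0.2202, 0.3773, 0.1641], E[r] = 2.0070, γ^t·E[r] = 0.863954, running G = 11.885810

G = 11.8858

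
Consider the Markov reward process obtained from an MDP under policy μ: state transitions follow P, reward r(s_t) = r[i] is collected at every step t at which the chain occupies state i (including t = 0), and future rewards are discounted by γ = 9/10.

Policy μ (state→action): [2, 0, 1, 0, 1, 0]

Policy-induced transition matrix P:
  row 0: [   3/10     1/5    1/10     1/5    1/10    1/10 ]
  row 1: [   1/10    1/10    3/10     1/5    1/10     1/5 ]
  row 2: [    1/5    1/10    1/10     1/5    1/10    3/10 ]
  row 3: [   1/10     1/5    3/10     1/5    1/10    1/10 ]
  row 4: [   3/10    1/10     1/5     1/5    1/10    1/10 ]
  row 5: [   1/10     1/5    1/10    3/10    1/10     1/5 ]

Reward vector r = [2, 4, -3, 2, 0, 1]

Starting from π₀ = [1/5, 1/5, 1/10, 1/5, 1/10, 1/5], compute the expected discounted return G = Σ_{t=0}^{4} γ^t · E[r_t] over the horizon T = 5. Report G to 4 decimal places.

G = 4.6405

t=0: π = [0.2000, 0.2000, 0.1000, 0.2000, 0.1000, 0.2000], E[r] = 1.5000, γ^t·E[r] = 1.500000, running G = 1.500000
t=1: π = [0.1700, 0.1600, 0.1900, 0.2200, 0.1000, 0.1600], E[r] = 1.0100, γ^t·E[r] = 0.909000, running G = 2.409000
t=2: π = [0.1730, 0.1550, 0.1860, 0.2160, 0.1000, 0.1700], E[r] = 1.0100, γ^t·E[r] = 0.818100, running G = 3.227100
t=3: π = [0.1732, 0.1559, 0.1842, 0.2170, 0.1000, 0.1697], E[r] = 1.0211, γ^t·E[r] = 0.744382, running G = 3.971482
t=4: π = [0.1731, 0.1560, 0.1846, 0.2170, 0.1000, 0.1694], E[r] = 1.0197, γ^t·E[r] = 0.669012, running G = 4.640494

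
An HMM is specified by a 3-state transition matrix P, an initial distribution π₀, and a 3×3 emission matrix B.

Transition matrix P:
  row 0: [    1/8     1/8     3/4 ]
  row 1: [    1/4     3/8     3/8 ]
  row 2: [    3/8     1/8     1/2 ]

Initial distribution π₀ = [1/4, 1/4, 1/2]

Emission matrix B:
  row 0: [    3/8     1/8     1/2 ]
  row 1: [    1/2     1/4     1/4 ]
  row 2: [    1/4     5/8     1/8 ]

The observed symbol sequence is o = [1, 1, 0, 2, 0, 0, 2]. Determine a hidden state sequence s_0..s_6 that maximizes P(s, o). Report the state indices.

path = [2, 2, 2, 0, 2, 2, 0]

t=0: δ = [3.125e-02, 6.250e-02, 3.125e-01]  (obs o_0=1)
t=1: δ = [1.465e-02, 9.766e-03, 9.766e-02]  ψ = [2, 2, 2]  (obs o_1=1)
t=2: δ = [1.373e-02, 6.104e-03, 1.221e-02]  ψ = [2, 2, 2]  (obs o_2=0)
t=3: δ = [2.289e-03, 5.722e-04, 1.287e-03]  ψ = [2, 1, 0]  (obs o_3=2)
t=4: δ = [1.810e-04, 1.431e-04, 4.292e-04]  ψ = [2, 0, 0]  (obs o_4=0)
t=5: δ = [6.035e-05, 2.682e-05, 5.364e-05]  ψ = [2, 1, 2]  (obs o_5=0)
t=6: δ = [1.006e-05, 2.515e-06, 5.658e-06]  ψ = [2, 1, 0]  (obs o_6=2)
backtrack: best end state = 0; path = [2, 2, 2, 0, 2, 2, 0]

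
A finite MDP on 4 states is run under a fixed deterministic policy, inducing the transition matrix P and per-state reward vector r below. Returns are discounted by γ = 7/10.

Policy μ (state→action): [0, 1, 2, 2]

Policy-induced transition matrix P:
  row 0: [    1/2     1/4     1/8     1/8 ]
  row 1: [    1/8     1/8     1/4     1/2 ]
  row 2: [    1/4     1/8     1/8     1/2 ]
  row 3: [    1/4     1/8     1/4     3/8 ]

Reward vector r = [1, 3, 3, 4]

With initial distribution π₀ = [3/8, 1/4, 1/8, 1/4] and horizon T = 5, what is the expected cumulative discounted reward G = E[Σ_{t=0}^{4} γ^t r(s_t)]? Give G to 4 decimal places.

t=0: π = [0.3750, 0.2500, 0.1250, 0.2500], E[r] = 2.5000, γ^t·E[r] = 2.500000, running G = 2.500000
t=1: π = [0.3125, 0.1719, 0.1875, 0.3281], E[r] = 2.7031, γ^t·E[r] = 1.892188, running G = 4.392188
t=2: π = [0.3066, 0.1641, 0.1875, 0.3418], E[r] = 2.7285, γ^t·E[r] = 1.336973, running G = 5.729160
t=3: π = [0.3062, 0.1633, 0.1882, 0.3423], E[r] = 2.7300, γ^t·E[r] = 0.936383, running G = 6.665543
t=4: π = [0.3061, 0.1633, 0.1882, 0.3424], E[r] = 2.7302, γ^t·E[r] = 0.655512, running G = 7.321056

G = 7.3211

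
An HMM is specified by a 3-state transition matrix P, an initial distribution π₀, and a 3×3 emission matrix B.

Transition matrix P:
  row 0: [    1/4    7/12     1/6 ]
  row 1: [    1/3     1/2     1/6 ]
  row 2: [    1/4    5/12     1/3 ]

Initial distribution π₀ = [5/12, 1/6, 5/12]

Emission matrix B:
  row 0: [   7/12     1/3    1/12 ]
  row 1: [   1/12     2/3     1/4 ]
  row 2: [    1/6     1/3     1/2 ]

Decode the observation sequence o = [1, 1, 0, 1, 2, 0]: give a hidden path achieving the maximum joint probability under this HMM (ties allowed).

path = [0, 1, 0, 1, 1, 0]

t=0: δ = [1.389e-01, 1.111e-01, 1.389e-01]  (obs o_0=1)
t=1: δ = [1.235e-02, 5.401e-02, 1.543e-02]  ψ = [1, 0, 2]  (obs o_1=1)
t=2: δ = [1.050e-02, 2.251e-03, 1.500e-03]  ψ = [1, 1, 1]  (obs o_2=0)
t=3: δ = [8.752e-04, 4.084e-03, 5.835e-04]  ψ = [0, 0, 0]  (obs o_3=1)
t=4: δ = [1.135e-04, 5.105e-04, 3.404e-04]  ψ = [1, 1, 1]  (obs o_4=2)
t=5: δ = [9.927e-05, 2.127e-05, 1.891e-05]  ψ = [1, 1, 2]  (obs o_5=0)
backtrack: best end state = 0; path = [0, 1, 0, 1, 1, 0]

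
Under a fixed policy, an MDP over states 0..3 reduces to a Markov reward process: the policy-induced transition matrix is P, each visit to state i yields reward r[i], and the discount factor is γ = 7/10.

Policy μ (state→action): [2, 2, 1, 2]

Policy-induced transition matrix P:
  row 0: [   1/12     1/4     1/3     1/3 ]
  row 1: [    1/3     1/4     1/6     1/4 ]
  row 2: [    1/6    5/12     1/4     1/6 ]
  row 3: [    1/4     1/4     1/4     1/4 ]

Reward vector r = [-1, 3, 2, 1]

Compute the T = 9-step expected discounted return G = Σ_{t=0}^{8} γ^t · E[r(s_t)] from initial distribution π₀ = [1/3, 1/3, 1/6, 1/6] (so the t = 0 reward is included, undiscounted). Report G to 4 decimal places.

G = 4.2233

t=0: π = [0.3333, 0.3333, 0.1667, 0.1667], E[r] = 1.1667, γ^t·E[r] = 1.166667, running G = 1.166667
t=1: π = [0.2083, 0.2778, 0.2500, 0.2639], E[r] = 1.3889, γ^t·E[r] = 0.972222, running G = 2.138889
t=2: π = [0.2176, 0.2917, 0.2442, 0.2465], E[r] = 1.3924, γ^t·E[r] = 0.682257, running G = 2.821146
t=3: π = [0.2177, 0.2907, 0.2438, 0.2478], E[r] = 1.3899, γ^t·E[r] = 0.476720, running G = 3.297866
t=4: π = [0.2176, 0.2906, 0.2439, 0.2478], E[r] = 1.3899, γ^t·E[r] = 0.333725, running G = 3.631591
t=5: π = [0.2176, 0.2907, 0.2439, 0.2478], E[r] = 1.3900, γ^t·E[r] = 0.233613, running G = 3.865204
t=6: π = [0.2176, 0.2907, 0.2439, 0.2478], E[r] = 1.3900, γ^t·E[r] = 0.163529, running G = 4.028732
t=7: π = [0.2176, 0.2907, 0.2439, 0.2478], E[r] = 1.3900, γ^t·E[r] = 0.114470, running G = 4.143202
t=8: π = [0.2176, 0.2907, 0.2439, 0.2478], E[r] = 1.3900, γ^t·E[r] = 0.080129, running G = 4.223332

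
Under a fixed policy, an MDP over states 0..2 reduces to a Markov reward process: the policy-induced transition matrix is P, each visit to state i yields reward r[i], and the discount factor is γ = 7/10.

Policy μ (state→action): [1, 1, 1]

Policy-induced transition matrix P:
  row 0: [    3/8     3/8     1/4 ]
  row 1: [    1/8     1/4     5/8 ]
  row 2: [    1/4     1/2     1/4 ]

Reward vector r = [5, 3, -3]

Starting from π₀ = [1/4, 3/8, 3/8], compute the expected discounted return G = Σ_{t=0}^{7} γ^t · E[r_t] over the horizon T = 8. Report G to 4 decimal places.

G = 3.6483

t=0: π = [0.2500, 0.3750, 0.3750], E[r] = 1.2500, γ^t·E[r] = 1.250000, running G = 1.250000
t=1: π = [0.2344, 0.3750, 0.3906], E[r] = 1.1250, γ^t·E[r] = 0.787500, running G = 2.037500
t=2: π = [0.2324, 0.3770, 0.3906], E[r] = 1.1211, γ^t·E[r] = 0.549336, running G = 2.586836
t=3: π = [0.2319, 0.3767, 0.3914], E[r] = 1.1157, γ^t·E[r] = 0.382693, running G = 2.969529
t=4: π = [0.2319, 0.3768, 0.3913], E[r] = 1.1162, γ^t·E[r] = 0.268002, running G = 3.237531
t=5: π = [0.2319, 0.3768, 0.3913], E[r] = 1.1159, γ^t·E[r] = 0.187549, running G = 3.425080
t=6: π = [0.2319, 0.3768, 0.3913], E[r] = 1.1160, γ^t·E[r] = 0.131292, running G = 3.556372
t=7: π = [0.2319, 0.3768, 0.3913], E[r] = 1.1159, γ^t·E[r] = 0.091902, running G = 3.648274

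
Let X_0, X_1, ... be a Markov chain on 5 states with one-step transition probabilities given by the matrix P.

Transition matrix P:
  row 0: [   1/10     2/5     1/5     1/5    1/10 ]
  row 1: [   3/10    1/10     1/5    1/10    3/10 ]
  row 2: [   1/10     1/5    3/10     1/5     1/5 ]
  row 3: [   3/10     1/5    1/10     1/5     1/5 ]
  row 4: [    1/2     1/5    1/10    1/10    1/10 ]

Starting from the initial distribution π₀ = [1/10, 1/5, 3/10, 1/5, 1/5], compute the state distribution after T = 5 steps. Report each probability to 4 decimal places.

t=0: π = [0.1000, 0.2000, 0.3000, 0.2000, 0.2000]
t=1: π = [0.2600, 0.2000, 0.1900, 0.1600, 0.1900]
t=2: π = [0.2480, 0.2320, 0.1840, 0.1610, 0.1750]
t=3: π = [0.2486, 0.2264, 0.1848, 0.1593, 0.1809]
t=4: π = [0.2495, 0.2271, 0.1845, 0.1593, 0.1797]
t=5: π = [0.2491, 0.2272, 0.1846, 0.1593, 0.1798]

π = [0.2491, 0.2272, 0.1846, 0.1593, 0.1798]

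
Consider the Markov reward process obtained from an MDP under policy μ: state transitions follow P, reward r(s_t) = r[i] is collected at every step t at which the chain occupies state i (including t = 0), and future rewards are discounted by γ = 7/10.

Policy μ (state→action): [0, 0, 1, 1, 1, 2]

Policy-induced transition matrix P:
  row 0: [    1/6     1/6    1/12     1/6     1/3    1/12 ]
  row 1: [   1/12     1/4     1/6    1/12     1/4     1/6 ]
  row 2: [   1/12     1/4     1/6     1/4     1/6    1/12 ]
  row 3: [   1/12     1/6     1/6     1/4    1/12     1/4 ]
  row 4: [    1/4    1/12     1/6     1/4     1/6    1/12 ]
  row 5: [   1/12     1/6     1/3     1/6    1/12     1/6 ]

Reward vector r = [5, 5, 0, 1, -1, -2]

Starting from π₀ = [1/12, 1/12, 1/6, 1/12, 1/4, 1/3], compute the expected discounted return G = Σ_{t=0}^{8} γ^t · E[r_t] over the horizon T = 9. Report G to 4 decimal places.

t=0: π = [0.0833, 0.0833, 0.1667, 0.0833, 0.2500, 0.3333], E[r] = 0.0000, γ^t·E[r] = 0.000000, running G = 0.000000
t=1: π = [0.1319, 0.1667, 0.2153, 0.2014, 0.1528, 0.1319], E[r] = 1.2778, γ^t·E[r] = 0.894444, running G = 0.894444
t=2: π = [0.1198, 0.1858, 0.1777, 0.2002, 0.1748, 0.1418], E[r] = 1.2697, γ^t·E[r] = 0.622141, running G = 1.516586
t=3: π = [0.1224, 0.1824, 0.1803, 0.1972, 0.1736, 0.1440], E[r] = 1.2598, γ^t·E[r] = 0.432108, running G = 1.948694
t=4: π = [0.1225, 0.1824, 0.1805, 0.1974, 0.1738, 0.1434], E[r] = 1.2612, γ^t·E[r] = 0.302822, running G = 2.251515
t=5: π = [0.1225, 0.1824, 0.1804, 0.1974, 0.1739, 0.1434], E[r] = 1.2615, γ^t·E[r] = 0.212012, running G = 2.463528
t=6: π = [0.1225, 0.1824, 0.1804, 0.1974, 0.1739, 0.1434], E[r] = 1.2614, γ^t·E[r] = 0.148406, running G = 2.611934
t=7: π = [0.1225, 0.1824, 0.1804, 0.1974, 0.1739, 0.1434], E[r] = 1.2614, γ^t·E[r] = 0.103884, running G = 2.715818
t=8: π = [0.1225, 0.1824, 0.1804, 0.1974, 0.1739, 0.1434], E[r] = 1.2614, γ^t·E[r] = 0.072719, running G = 2.788537

G = 2.7885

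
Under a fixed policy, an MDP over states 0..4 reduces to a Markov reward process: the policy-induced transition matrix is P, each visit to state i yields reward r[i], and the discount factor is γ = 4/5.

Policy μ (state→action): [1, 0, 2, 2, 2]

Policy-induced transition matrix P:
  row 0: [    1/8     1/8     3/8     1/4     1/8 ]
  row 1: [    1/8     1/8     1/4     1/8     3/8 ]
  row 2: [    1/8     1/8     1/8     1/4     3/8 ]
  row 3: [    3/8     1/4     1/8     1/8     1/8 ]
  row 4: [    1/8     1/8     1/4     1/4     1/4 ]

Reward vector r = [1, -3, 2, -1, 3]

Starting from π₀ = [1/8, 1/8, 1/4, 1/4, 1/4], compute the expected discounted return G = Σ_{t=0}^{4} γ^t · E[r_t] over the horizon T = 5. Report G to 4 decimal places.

G = 2.3850

t=0: π = [0.1250, 0.1250, 0.2500, 0.2500, 0.2500], E[r] = 0.7500, γ^t·E[r] = 0.750000, running G = 0.750000
t=1: π = [0.1875, 0.1563, 0.2031, 0.2031, 0.2500], E[r] = 0.6719, γ^t·E[r] = 0.537500, running G = 1.287500
t=2: π = [0.1758, 0.1504, 0.2227, 0.2051, 0.2461], E[r] = 0.7031, γ^t·E[r] = 0.450000, running G = 1.737500
t=3: π = [0.1763, 0.1506, 0.2185, 0.2056, 0.2490], E[r] = 0.7029, γ^t·E[r] = 0.359875, running G = 2.097375
t=4: π = [0.1764, 0.1507, 0.2190, 0.2055, 0.2484], E[r] = 0.7021, γ^t·E[r] = 0.287588, running G = 2.384963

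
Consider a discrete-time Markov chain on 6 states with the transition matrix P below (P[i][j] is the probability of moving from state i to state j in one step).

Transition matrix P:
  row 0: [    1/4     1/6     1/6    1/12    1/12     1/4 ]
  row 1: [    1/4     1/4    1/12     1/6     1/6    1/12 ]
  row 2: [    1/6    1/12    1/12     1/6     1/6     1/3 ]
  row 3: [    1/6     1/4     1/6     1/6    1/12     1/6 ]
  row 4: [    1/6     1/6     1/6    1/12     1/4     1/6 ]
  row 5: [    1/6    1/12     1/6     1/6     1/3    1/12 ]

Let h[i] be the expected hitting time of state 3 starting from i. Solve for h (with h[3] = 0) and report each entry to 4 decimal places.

First-step conditioning: h[3] = 0; for i ≠ 3, h[i] = 1 + Σ_k P[i][k]·h[k].
  h[0] = 1 + 1/4·h[0] + 1/6·h[1] + 1/6·h[2] + 1/12·h[4] + 1/4·h[5]
  h[1] = 1 + 1/4·h[0] + 1/4·h[1] + 1/12·h[2] + 1/6·h[4] + 1/12·h[5]
  h[2] = 1 + 1/6·h[0] + 1/12·h[1] + 1/12·h[2] + 1/6·h[4] + 1/3·h[5]
  h[4] = 1 + 1/6·h[0] + 1/6·h[1] + 1/6·h[2] + 1/4·h[4] + 1/6·h[5]
  h[5] = 1 + 1/6·h[0] + 1/12·h[1] + 1/6·h[2] + 1/3·h[4] + 1/12·h[5]
Solving the 5×5 linear system over states ≠ 3 gives exactly h = [120144/14851, 111540/14851, 111024/14851, 0, 120924/14851, 112344/14851] (h[3] = 0 is the target).

h = [8.0900, 7.5106, 7.4759, 0.0000, 8.1425, 7.5647]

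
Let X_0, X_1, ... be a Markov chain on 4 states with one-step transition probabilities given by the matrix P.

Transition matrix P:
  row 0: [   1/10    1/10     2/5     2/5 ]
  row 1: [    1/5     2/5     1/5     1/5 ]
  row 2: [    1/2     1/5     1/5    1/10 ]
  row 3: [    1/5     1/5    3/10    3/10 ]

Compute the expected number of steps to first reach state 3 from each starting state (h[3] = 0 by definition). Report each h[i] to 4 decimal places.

h = [3.6752, 4.4444, 4.6581, 0.0000]

First-step conditioning: h[3] = 0; for i ≠ 3, h[i] = 1 + Σ_k P[i][k]·h[k].
  h[0] = 1 + 1/10·h[0] + 1/10·h[1] + 2/5·h[2]
  h[1] = 1 + 1/5·h[0] + 2/5·h[1] + 1/5·h[2]
  h[2] = 1 + 1/2·h[0] + 1/5·h[1] + 1/5·h[2]
Solving the 3×3 linear system over states ≠ 3 gives exactly h = [430/117, 40/9, 545/117, 0] (h[3] = 0 is the target).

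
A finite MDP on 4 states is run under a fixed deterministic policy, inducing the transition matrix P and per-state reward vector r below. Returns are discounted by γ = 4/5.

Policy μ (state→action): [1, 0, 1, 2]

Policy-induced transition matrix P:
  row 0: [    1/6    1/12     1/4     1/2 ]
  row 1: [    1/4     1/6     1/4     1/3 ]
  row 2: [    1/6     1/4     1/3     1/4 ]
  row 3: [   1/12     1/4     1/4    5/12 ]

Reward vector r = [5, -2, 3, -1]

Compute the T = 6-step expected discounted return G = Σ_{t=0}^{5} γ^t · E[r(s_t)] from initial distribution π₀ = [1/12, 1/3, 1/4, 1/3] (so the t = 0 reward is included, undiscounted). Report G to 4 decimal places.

t=0: π = [0.0833, 0.3333, 0.2500, 0.3333], E[r] = 0.1667, γ^t·E[r] = 0.166667, running G = 0.166667
t=1: π = [0.1667, 0.2083, 0.2708, 0.3542], E[r] = 0.8750, γ^t·E[r] = 0.700000, running G = 0.866667
t=2: π = [0.1545, 0.2049, 0.2726, 0.3681], E[r] = 0.8125, γ^t·E[r] = 0.520000, running G = 1.386667
t=3: π = [0.1531, 0.2072, 0.2727, 0.3670], E[r] = 0.8021, γ^t·E[r] = 0.410667, running G = 1.797333
t=4: π = [0.1533, 0.2072, 0.2727, 0.3667], E[r] = 0.8037, γ^t·E[r] = 0.329215, running G = 2.126548
t=5: π = [0.1534, 0.2072, 0.2727, 0.3667], E[r] = 0.8040, γ^t·E[r] = 0.263453, running G = 2.390001

G = 2.3900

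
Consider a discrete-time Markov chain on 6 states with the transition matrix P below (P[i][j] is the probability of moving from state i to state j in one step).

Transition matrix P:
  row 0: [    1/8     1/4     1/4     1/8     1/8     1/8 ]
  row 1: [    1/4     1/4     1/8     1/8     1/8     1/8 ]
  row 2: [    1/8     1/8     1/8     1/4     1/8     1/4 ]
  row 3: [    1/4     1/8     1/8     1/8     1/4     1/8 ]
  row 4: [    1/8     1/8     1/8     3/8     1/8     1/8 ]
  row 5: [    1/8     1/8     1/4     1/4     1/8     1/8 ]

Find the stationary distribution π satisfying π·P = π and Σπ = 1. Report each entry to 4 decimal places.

π = [0.1711, 0.1673, 0.1646, 0.2013, 0.1502, 0.1456]

Balance equations π_j = Σ_i π_i·P[i][j]:
  π_0 = 1/8·π_0 + 1/4·π_1 + 1/8·π_2 + 1/4·π_3 + 1/8·π_4 + 1/8·π_5
  π_1 = 1/4·π_0 + 1/4·π_1 + 1/8·π_2 + 1/8·π_3 + 1/8·π_4 + 1/8·π_5
  π_2 = 1/4·π_0 + 1/8·π_1 + 1/8·π_2 + 1/8·π_3 + 1/8·π_4 + 1/4·π_5
  π_3 = 1/8·π_0 + 1/8·π_1 + 1/4·π_2 + 1/8·π_3 + 3/8·π_4 + 1/4·π_5
  π_4 = 1/8·π_0 + 1/8·π_1 + 1/8·π_2 + 1/4·π_3 + 1/8·π_4 + 1/8·π_5
  normalize: π_0 + π_1 + π_2 + π_3 + π_4 + π_5 = 1
Solving the linear system gives exactly π = [97/567, 664/3969, 5879/35721, 799/3969, 596/3969, 5200/35721].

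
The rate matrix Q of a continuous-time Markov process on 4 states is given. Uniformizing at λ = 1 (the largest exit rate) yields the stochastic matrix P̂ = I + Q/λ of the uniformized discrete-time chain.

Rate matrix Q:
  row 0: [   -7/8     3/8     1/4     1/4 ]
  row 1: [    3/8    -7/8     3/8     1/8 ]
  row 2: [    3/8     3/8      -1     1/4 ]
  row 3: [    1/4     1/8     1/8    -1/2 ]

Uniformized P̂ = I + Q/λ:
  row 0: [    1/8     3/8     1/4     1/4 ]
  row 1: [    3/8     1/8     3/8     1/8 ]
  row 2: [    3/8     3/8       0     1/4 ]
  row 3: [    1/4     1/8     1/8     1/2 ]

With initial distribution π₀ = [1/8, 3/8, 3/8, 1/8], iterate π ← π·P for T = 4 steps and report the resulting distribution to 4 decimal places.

t=0: π = [0.1250, 0.3750, 0.3750, 0.1250]
t=1: π = [0.3281, 0.2500, 0.1875, 0.2344]
t=2: π = [0.2637, 0.2539, 0.2051, 0.2773]
t=3: π = [0.2744, 0.2422, 0.1958, 0.2876]
t=4: π = [0.2704, 0.2426, 0.1954, 0.2916]

π = [0.2704, 0.2426, 0.1954, 0.2916]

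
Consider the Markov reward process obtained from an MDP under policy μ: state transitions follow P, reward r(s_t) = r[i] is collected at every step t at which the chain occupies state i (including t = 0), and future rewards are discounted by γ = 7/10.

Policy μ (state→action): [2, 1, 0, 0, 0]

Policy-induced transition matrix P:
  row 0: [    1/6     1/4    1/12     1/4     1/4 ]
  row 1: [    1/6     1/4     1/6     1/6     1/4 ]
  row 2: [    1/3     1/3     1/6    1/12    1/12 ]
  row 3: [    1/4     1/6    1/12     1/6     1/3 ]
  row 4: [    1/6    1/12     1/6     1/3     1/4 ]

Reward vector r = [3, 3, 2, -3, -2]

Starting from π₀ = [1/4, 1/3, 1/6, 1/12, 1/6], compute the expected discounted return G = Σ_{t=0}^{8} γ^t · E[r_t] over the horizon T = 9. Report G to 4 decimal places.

G = 2.4061

t=0: π = [0.2500, 0.3333, 0.1667, 0.0833, 0.1667], E[r] = 1.5000, γ^t·E[r] = 1.500000, running G = 1.500000
t=1: π = [0.2014, 0.2292, 0.1389, 0.2014, 0.2292], E[r] = 0.5069, γ^t·E[r] = 0.354861, running G = 1.854861
t=2: π = [0.2066, 0.2066, 0.1331, 0.2101, 0.2436], E[r] = 0.3883, γ^t·E[r] = 0.190272, running G = 2.045133
t=3: π = [0.2064, 0.2030, 0.1319, 0.2134, 0.2453], E[r] = 0.3611, γ^t·E[r] = 0.123845, running G = 2.168978
t=4: π = [0.2064, 0.2023, 0.1317, 0.2138, 0.2458], E[r] = 0.3568, γ^t·E[r] = 0.085673, running G = 2.254651
t=5: π = [0.2064, 0.2022, 0.1317, 0.2139, 0.2459], E[r] = 0.3559, γ^t·E[r] = 0.059809, running G = 2.314460
t=6: π = [0.2064, 0.2022, 0.1316, 0.2139, 0.2459], E[r] = 0.3557, γ^t·E[r] = 0.041848, running G = 2.356308
t=7: π = [0.2064, 0.2022, 0.1316, 0.2139, 0.2459], E[r] = 0.3557, γ^t·E[r] = 0.029291, running G = 2.385599
t=8: π = [0.2064, 0.2022, 0.1316, 0.2139, 0.2459], E[r] = 0.3557, γ^t·E[r] = 0.020503, running G = 2.406102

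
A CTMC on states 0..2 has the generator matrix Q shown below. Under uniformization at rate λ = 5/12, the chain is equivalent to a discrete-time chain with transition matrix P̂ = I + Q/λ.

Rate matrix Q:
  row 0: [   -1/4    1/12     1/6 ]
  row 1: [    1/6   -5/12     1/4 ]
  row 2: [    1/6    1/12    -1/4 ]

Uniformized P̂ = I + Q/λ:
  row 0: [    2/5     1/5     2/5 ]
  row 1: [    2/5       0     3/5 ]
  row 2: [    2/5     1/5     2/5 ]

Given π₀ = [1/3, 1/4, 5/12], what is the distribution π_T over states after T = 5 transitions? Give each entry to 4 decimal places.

π = [0.4000, 0.1666, 0.4334]

t=0: π = [0.3333, 0.2500, 0.4167]
t=1: π = [0.4000, 0.1500, 0.4500]
t=2: π = [0.4000, 0.1700, 0.4300]
t=3: π = [0.4000, 0.1660, 0.4340]
t=4: π = [0.4000, 0.1668, 0.4332]
t=5: π = [0.4000, 0.1666, 0.4334]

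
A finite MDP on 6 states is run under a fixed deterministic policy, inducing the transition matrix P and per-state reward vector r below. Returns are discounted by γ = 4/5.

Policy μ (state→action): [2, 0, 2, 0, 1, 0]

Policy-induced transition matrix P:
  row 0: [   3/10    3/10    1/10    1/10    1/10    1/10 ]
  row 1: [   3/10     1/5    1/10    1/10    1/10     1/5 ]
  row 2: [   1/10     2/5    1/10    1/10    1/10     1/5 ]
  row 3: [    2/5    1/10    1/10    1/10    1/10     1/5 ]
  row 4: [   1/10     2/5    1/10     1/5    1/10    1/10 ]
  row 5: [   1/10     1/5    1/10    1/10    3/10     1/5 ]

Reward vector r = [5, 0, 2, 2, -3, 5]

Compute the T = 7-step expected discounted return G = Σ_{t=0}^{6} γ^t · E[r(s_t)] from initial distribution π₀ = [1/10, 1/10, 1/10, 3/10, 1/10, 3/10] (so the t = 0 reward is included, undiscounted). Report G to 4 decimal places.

t=0: π = [0.1000, 0.1000, 0.1000, 0.3000, 0.1000, 0.3000], E[r] = 2.5000, γ^t·E[r] = 2.500000, running G = 2.500000
t=1: π = [0.2300, 0.2200, 0.1000, 0.1100, 0.1600, 0.1800], E[r] = 1.9900, γ^t·E[r] = 1.592000, running G = 4.092000
t=2: π = [0.2230, 0.2640, 0.1000, 0.1160, 0.1360, 0.1610], E[r] = 1.9440, γ^t·E[r] = 1.244160, running G = 5.336160
t=3: π = [0.2322, 0.2579, 0.1000, 0.1136, 0.1322, 0.1641], E[r] = 2.0121, γ^t·E[r] = 1.030195, running G = 6.366355
t=4: π = [0.2321, 0.2583, 0.1000, 0.1132, 0.1328, 0.1636], E[r] = 2.0063, γ^t·E[r] = 0.821772, running G = 7.188127
t=5: π = [0.2320, 0.2585, 0.1000, 0.1133, 0.1327, 0.1635], E[r] = 2.0062, γ^t·E[r] = 0.657391, running G = 7.845518
t=6: π = [0.2321, 0.2584, 0.1000, 0.1133, 0.1327, 0.1635], E[r] = 2.0065, γ^t·E[r] = 0.525987, running G = 8.371505

G = 8.3715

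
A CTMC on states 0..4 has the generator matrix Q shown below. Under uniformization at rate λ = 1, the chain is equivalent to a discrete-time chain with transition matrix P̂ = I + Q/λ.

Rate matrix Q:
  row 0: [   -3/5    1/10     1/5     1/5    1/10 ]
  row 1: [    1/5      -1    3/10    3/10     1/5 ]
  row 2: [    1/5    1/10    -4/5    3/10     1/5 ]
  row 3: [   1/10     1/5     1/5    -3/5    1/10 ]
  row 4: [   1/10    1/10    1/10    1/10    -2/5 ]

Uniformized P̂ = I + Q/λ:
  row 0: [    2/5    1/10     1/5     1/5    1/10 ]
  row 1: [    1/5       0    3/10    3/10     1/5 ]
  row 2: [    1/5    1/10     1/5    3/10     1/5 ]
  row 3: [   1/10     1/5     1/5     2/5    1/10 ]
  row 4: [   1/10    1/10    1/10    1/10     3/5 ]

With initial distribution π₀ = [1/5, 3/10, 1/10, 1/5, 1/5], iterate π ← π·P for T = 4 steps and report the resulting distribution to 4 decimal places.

π = [0.1862, 0.1143, 0.1859, 0.2559, 0.2577]

t=0: π = [0.2000, 0.3000, 0.1000, 0.2000, 0.2000]
t=1: π = [0.2000, 0.0900, 0.2100, 0.2600, 0.2400]
t=2: π = [0.1900, 0.1170, 0.1850, 0.2580, 0.2500]
t=3: π = [0.1872, 0.1141, 0.1867, 0.2568, 0.2552]
t=4: π = [0.1862, 0.1143, 0.1859, 0.2559, 0.2577]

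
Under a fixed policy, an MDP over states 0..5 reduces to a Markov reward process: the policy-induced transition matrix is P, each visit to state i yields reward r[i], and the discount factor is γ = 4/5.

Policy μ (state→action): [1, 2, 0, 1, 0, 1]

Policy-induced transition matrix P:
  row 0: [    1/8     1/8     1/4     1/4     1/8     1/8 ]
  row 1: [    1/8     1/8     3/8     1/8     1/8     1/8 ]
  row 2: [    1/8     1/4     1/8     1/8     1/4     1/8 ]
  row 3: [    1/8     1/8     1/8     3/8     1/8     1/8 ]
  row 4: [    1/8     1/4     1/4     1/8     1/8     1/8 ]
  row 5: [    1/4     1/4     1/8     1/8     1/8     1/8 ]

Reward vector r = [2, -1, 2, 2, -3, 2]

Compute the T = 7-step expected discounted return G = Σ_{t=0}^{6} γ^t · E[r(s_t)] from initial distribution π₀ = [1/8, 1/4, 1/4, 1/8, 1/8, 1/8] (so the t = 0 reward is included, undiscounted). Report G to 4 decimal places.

t=0: π = [0.1250, 0.2500, 0.2500, 0.1250, 0.1250, 0.1250], E[r] = 0.6250, γ^t·E[r] = 0.625000, running G = 0.625000
t=1: π = [0.1406, 0.1875, 0.2188, 0.1719, 0.1563, 0.1250], E[r] = 0.6563, γ^t·E[r] = 0.525000, running G = 1.150000
t=2: π = [0.1406, 0.1875, 0.2090, 0.1855, 0.1523, 0.1250], E[r] = 0.6758, γ^t·E[r] = 0.432500, running G = 1.582500
t=3: π = [0.1406, 0.1858, 0.2085, 0.1890, 0.1511, 0.1250], E[r] = 0.6870, γ^t·E[r] = 0.351750, running G = 1.934250
t=4: π = [0.1406, 0.1856, 0.2079, 0.1898, 0.1511, 0.1250], E[r] = 0.6880, γ^t·E[r] = 0.281788, running G = 2.216038
t=5: π = [0.1406, 0.1855, 0.2079, 0.1900, 0.1510, 0.1250], E[r] = 0.6886, γ^t·E[r] = 0.225628, running G = 2.441665
t=6: π = [0.1406, 0.1855, 0.2078, 0.1901, 0.1510, 0.1250], E[r] = 0.6886, γ^t·E[r] = 0.180525, running G = 2.622190

G = 2.6222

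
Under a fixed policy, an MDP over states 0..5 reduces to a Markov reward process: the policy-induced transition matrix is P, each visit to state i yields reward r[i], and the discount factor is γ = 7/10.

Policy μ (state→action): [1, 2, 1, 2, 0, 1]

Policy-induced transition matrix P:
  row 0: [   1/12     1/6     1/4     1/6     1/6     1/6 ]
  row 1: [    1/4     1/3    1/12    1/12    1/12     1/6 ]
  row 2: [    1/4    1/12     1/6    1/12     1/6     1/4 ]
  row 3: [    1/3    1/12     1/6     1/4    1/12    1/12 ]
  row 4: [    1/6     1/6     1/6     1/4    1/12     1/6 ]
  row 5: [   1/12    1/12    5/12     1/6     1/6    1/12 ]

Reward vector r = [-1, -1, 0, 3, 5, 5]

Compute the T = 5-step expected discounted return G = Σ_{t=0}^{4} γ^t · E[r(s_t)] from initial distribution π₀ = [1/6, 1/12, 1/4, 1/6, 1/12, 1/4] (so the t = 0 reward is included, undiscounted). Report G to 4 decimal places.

t=0: π = [0.1667, 0.0833, 0.2500, 0.1667, 0.0833, 0.2500], E[r] = 1.9167, γ^t·E[r] = 1.916667, running G = 1.916667
t=1: π = [0.1875, 0.1250, 0.2361, 0.1597, 0.1389, 0.1528], E[r] = 1.6250, γ^t·E[r] = 1.137500, running G = 3.054167
t=2: π = [0.1950, 0.1418, 0.2101, 0.1615, 0.1314, 0.1603], E[r] = 1.6059, γ^t·E[r] = 0.786892, running G = 3.841059
t=3: π = [0.1933, 0.1460, 0.2112, 0.1617, 0.1304, 0.1574], E[r] = 1.5850, γ^t·E[r] = 0.543662, running G = 4.384721
t=4: π = [0.1942, 0.1468, 0.2099, 0.1613, 0.1302, 0.1577], E[r] = 1.5819, γ^t·E[r] = 0.379817, running G = 4.764538

G = 4.7645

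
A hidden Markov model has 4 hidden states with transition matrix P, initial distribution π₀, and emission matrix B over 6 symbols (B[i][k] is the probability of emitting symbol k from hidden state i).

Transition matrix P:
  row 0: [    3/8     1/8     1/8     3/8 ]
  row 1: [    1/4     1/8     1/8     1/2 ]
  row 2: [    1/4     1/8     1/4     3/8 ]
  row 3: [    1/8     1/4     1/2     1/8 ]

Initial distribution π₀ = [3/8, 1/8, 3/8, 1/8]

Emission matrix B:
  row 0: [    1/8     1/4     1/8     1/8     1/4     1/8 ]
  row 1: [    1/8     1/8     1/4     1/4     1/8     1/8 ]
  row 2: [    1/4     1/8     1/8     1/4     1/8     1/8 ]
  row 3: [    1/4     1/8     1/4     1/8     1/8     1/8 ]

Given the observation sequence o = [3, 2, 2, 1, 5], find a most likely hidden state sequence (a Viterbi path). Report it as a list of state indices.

t=0: δ = [4.688e-02, 3.125e-02, 9.375e-02, 1.562e-02]  (obs o_0=3)
t=1: δ = [2.930e-03, 2.930e-03, 2.930e-03, 8.789e-03]  ψ = [2, 2, 2, 2]  (obs o_1=2)
t=2: δ = [1.373e-04, 5.493e-04, 5.493e-04, 3.662e-04]  ψ = [0, 3, 3, 1]  (obs o_2=2)
t=3: δ = [3.433e-05, 1.144e-05, 2.289e-05, 3.433e-05]  ψ = [1, 3, 3, 1]  (obs o_3=1)
t=4: δ = [1.609e-06, 1.073e-06, 2.146e-06, 1.609e-06]  ψ = [0, 3, 3, 0]  (obs o_4=5)
backtrack: best end state = 2; path = [2, 3, 1, 3, 2]

path = [2, 3, 1, 3, 2]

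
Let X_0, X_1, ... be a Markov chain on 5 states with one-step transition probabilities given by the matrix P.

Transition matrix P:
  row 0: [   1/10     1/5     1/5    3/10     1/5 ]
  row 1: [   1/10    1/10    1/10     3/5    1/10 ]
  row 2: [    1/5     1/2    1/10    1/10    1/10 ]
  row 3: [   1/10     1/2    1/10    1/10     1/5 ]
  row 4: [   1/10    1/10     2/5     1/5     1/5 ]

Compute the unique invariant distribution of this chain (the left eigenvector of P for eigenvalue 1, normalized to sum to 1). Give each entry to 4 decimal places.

π = [0.1158, 0.2879, 0.1582, 0.2827, 0.1554]

Balance equations π_j = Σ_i π_i·P[i][j]:
  π_0 = 1/10·π_0 + 1/10·π_1 + 1/5·π_2 + 1/10·π_3 + 1/10·π_4
  π_1 = 1/5·π_0 + 1/10·π_1 + 1/2·π_2 + 1/2·π_3 + 1/10·π_4
  π_2 = 1/5·π_0 + 1/10·π_1 + 1/10·π_2 + 1/10·π_3 + 2/5·π_4
  π_3 = 3/10·π_0 + 3/5·π_1 + 1/10·π_2 + 1/10·π_3 + 1/5·π_4
  normalize: π_0 + π_1 + π_2 + π_3 + π_4 = 1
Solving the linear system gives exactly π = [1607/13875, 799/2775, 439/2775, 106/375, 2156/13875].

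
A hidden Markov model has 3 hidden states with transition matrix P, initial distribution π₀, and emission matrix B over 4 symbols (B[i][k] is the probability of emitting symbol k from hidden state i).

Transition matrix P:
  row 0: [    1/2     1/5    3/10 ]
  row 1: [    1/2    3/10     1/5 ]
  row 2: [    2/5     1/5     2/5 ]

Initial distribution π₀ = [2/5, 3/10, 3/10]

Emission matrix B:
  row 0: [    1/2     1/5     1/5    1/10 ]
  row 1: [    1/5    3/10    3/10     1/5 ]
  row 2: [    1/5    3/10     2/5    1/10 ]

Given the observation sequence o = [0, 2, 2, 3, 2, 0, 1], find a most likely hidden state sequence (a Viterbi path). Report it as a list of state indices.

t=0: δ = [2.000e-01, 6.000e-02, 6.000e-02]  (obs o_0=0)
t=1: δ = [2.000e-02, 1.200e-02, 2.400e-02]  ψ = [0, 0, 0]  (obs o_1=2)
t=2: δ = [2.000e-03, 1.440e-03, 3.840e-03]  ψ = [0, 2, 2]  (obs o_2=2)
t=3: δ = [1.536e-04, 1.536e-04, 1.536e-04]  ψ = [2, 2, 2]  (obs o_3=3)
t=4: δ = [1.536e-05, 1.382e-05, 2.458e-05]  ψ = [0, 1, 2]  (obs o_4=2)
t=5: δ = [4.915e-06, 9.830e-07, 1.966e-06]  ψ = [2, 2, 2]  (obs o_5=0)
t=6: δ = [4.915e-07, 2.949e-07, 4.424e-07]  ψ = [0, 0, 0]  (obs o_6=1)
backtrack: best end state = 0; path = [0, 2, 2, 2, 2, 0, 0]

path = [0, 2, 2, 2, 2, 0, 0]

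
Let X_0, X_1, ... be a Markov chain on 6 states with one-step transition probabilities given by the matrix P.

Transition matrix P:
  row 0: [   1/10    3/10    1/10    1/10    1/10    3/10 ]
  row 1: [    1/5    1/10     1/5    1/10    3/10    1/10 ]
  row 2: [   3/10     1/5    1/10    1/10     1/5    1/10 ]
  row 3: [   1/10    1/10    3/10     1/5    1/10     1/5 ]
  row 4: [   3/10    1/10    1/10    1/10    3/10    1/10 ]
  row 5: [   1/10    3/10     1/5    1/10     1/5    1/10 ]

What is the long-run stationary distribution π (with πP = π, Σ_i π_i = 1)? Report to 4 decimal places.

Balance equations π_j = Σ_i π_i·P[i][j]:
  π_0 = 1/10·π_0 + 1/5·π_1 + 3/10·π_2 + 1/10·π_3 + 3/10·π_4 + 1/10·π_5
  π_1 = 3/10·π_0 + 1/10·π_1 + 1/5·π_2 + 1/10·π_3 + 1/10·π_4 + 3/10·π_5
  π_2 = 1/10·π_0 + 1/5·π_1 + 1/10·π_2 + 3/10·π_3 + 1/10·π_4 + 1/5·π_5
  π_3 = 1/10·π_0 + 1/10·π_1 + 1/10·π_2 + 1/5·π_3 + 1/10·π_4 + 1/10·π_5
  π_4 = 1/10·π_0 + 3/10·π_1 + 1/5·π_2 + 1/10·π_3 + 3/10·π_4 + 1/5·π_5
  normalize: π_0 + π_1 + π_2 + π_3 + π_4 + π_5 = 1
Solving the linear system gives exactly π = [10775/56331, 3449/18777, 8761/56331, 1/9, 3925/18777, 8414/56331].

π = [0.1913, 0.1837, 0.1555, 0.1111, 0.2090, 0.1494]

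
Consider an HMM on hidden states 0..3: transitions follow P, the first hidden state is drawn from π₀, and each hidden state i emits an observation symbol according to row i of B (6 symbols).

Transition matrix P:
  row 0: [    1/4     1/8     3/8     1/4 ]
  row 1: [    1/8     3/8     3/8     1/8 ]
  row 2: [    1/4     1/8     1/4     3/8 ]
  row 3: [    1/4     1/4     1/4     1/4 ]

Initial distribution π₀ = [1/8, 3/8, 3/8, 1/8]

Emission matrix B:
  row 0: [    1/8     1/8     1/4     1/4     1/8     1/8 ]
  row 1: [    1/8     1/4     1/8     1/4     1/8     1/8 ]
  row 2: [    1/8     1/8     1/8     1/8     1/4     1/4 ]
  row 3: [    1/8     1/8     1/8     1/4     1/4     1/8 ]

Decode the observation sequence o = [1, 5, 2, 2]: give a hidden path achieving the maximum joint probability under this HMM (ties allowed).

path = [1, 2, 0, 0]

t=0: δ = [1.562e-02, 9.375e-02, 4.688e-02, 1.562e-02]  (obs o_0=1)
t=1: δ = [1.465e-03, 4.395e-03, 8.789e-03, 2.197e-03]  ψ = [1, 1, 1, 2]  (obs o_1=5)
t=2: δ = [5.493e-04, 2.060e-04, 2.747e-04, 4.120e-04]  ψ = [2, 1, 2, 2]  (obs o_2=2)
t=3: δ = [3.433e-05, 1.287e-05, 2.575e-05, 1.717e-05]  ψ = [0, 3, 0, 0]  (obs o_3=2)
backtrack: best end state = 0; path = [1, 2, 0, 0]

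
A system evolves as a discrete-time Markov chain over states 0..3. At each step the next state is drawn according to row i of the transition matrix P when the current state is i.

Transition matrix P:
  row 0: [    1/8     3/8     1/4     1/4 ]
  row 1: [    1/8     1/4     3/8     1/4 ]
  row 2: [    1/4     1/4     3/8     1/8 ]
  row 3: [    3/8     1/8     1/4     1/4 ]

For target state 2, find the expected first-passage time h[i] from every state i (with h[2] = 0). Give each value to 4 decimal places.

First-step conditioning: h[2] = 0; for i ≠ 2, h[i] = 1 + Σ_k P[i][k]·h[k].
  h[0] = 1 + 1/8·h[0] + 3/8·h[1] + 1/4·h[3]
  h[1] = 1 + 1/8·h[0] + 1/4·h[1] + 1/4·h[3]
  h[3] = 1 + 3/8·h[0] + 1/8·h[1] + 1/4·h[3]
Solving the 3×3 linear system over states ≠ 2 gives exactly h = [144/41, 128/41, 0, 148/41] (h[2] = 0 is the target).

h = [3.5122, 3.1220, 0.0000, 3.6098]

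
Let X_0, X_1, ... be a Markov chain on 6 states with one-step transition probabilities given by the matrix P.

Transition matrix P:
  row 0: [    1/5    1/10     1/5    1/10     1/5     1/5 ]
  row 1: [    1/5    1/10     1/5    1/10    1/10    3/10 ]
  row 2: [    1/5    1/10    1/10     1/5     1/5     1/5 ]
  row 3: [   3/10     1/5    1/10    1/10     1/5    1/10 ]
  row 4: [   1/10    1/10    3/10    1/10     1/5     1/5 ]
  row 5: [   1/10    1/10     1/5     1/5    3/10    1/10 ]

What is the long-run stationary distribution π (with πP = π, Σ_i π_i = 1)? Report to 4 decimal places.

Balance equations π_j = Σ_i π_i·P[i][j]:
  π_0 = 1/5·π_0 + 1/5·π_1 + 1/5·π_2 + 3/10·π_3 + 1/10·π_4 + 1/10·π_5
  π_1 = 1/10·π_0 + 1/10·π_1 + 1/10·π_2 + 1/5·π_3 + 1/10·π_4 + 1/10·π_5
  π_2 = 1/5·π_0 + 1/5·π_1 + 1/10·π_2 + 1/10·π_3 + 3/10·π_4 + 1/5·π_5
  π_3 = 1/10·π_0 + 1/10·π_1 + 1/5·π_2 + 1/10·π_3 + 1/10·π_4 + 1/5·π_5
  π_4 = 1/5·π_0 + 1/10·π_1 + 1/5·π_2 + 1/5·π_3 + 1/5·π_4 + 3/10·π_5
  normalize: π_0 + π_1 + π_2 + π_3 + π_4 + π_5 = 1
Solving the linear system gives exactly π = [2155/12311, 2799/24622, 4633/24622, 1684/12311, 5087/24622, 4425/24622].

π = [0.1750, 0.1137, 0.1882, 0.1368, 0.2066, 0.1797]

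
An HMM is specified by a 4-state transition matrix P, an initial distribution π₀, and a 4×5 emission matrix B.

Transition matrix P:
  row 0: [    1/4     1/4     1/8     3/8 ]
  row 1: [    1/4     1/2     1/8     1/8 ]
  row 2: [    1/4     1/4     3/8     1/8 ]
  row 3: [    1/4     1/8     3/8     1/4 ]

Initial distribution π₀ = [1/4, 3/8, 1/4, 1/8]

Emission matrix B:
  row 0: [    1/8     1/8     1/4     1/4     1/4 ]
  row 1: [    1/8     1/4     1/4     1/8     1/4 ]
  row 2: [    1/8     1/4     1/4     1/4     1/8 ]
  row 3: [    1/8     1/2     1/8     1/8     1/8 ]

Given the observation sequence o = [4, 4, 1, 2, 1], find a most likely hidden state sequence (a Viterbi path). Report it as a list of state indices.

t=0: δ = [6.250e-02, 9.375e-02, 3.125e-02, 1.562e-02]  (obs o_0=4)
t=1: δ = [5.859e-03, 1.172e-02, 1.465e-03, 2.930e-03]  ψ = [1, 1, 1, 0]  (obs o_1=4)
t=2: δ = [3.662e-04, 1.465e-03, 3.662e-04, 1.099e-03]  ψ = [1, 1, 1, 0]  (obs o_2=1)
t=3: δ = [9.155e-05, 1.831e-04, 1.030e-04, 3.433e-05]  ψ = [1, 1, 3, 3]  (obs o_3=2)
t=4: δ = [5.722e-06, 2.289e-05, 9.656e-06, 1.717e-05]  ψ = [1, 1, 2, 0]  (obs o_4=1)
backtrack: best end state = 1; path = [1, 1, 1, 1, 1]

path = [1, 1, 1, 1, 1]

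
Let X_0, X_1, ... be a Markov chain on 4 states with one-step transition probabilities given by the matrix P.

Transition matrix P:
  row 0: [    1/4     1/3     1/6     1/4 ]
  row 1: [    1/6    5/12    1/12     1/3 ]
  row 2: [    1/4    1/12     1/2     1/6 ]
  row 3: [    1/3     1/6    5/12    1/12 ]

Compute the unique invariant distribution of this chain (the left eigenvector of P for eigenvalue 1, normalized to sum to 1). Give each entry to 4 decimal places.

π = [0.2472, 0.2440, 0.2984, 0.2104]

Balance equations π_j = Σ_i π_i·P[i][j]:
  π_0 = 1/4·π_0 + 1/6·π_1 + 1/4·π_2 + 1/3·π_3
  π_1 = 1/3·π_0 + 5/12·π_1 + 1/12·π_2 + 1/6·π_3
  π_2 = 1/6·π_0 + 1/12·π_1 + 1/2·π_2 + 5/12·π_3
  normalize: π_0 + π_1 + π_2 + π_3 = 1
Solving the linear system gives exactly π = [309/1250, 61/250, 373/1250, 263/1250].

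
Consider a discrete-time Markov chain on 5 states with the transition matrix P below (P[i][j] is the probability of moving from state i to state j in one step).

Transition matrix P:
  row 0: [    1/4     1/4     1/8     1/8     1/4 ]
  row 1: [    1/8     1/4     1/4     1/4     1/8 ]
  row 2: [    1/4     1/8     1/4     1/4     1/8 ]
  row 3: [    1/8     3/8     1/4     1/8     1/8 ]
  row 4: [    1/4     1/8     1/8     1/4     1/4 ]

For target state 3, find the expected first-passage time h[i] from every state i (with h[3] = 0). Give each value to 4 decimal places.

h = [5.0693, 4.4356, 4.5149, 0.0000, 4.5149]

First-step conditioning: h[3] = 0; for i ≠ 3, h[i] = 1 + Σ_k P[i][k]·h[k].
  h[0] = 1 + 1/4·h[0] + 1/4·h[1] + 1/8·h[2] + 1/4·h[4]
  h[1] = 1 + 1/8·h[0] + 1/4·h[1] + 1/4·h[2] + 1/8·h[4]
  h[2] = 1 + 1/4·h[0] + 1/8·h[1] + 1/4·h[2] + 1/8·h[4]
  h[4] = 1 + 1/4·h[0] + 1/8·h[1] + 1/8·h[2] + 1/4·h[4]
Solving the 4×4 linear system over states ≠ 3 gives exactly h = [512/101, 448/101, 456/101, 0, 456/101] (h[3] = 0 is the target).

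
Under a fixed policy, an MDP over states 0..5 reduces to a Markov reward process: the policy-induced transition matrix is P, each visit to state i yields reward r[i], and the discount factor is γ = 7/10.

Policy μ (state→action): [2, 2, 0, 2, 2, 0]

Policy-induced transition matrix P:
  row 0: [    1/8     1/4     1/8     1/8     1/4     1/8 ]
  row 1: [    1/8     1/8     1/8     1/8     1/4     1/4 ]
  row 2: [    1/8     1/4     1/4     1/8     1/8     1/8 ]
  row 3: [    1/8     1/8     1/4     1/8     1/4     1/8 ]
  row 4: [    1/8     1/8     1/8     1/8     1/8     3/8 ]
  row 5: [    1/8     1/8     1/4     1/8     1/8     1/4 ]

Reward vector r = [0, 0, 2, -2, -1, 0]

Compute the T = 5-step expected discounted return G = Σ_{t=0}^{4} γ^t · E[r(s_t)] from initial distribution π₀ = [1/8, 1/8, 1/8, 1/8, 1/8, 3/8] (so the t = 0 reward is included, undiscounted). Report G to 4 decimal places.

G = -0.1805

t=0: π = [0.1250, 0.1250, 0.1250, 0.1250, 0.1250, 0.3750], E[r] = -0.1250, γ^t·E[r] = -0.125000, running G = -0.125000
t=1: π = [0.1250, 0.1563, 0.2031, 0.1250, 0.1719, 0.2188], E[r] = -0.0156, γ^t·E[r] = -0.010938, running G = -0.135938
t=2: π = [0.1250, 0.1660, 0.1934, 0.1250, 0.1758, 0.2148], E[r] = -0.0391, γ^t·E[r] = -0.019141, running G = -0.155078
t=3: π = [0.1250, 0.1648, 0.1917, 0.1250, 0.1770, 0.2166], E[r] = -0.0437, γ^t·E[r] = -0.014990, running G = -0.170068
t=4: π = [0.1250, 0.1646, 0.1917, 0.1250, 0.1768, 0.2169], E[r] = -0.0435, γ^t·E[r] = -0.010456, running G = -0.180524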